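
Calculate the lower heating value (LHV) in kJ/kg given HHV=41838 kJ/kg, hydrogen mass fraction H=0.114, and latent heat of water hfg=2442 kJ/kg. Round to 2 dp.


LHV = HHV - hfg * 9 * H
Water correction = 2442 * 9 * 0.114 = 2505.492 kJ/kg
LHV = 41838 - 2505.492 = 39332.51 kJ/kg


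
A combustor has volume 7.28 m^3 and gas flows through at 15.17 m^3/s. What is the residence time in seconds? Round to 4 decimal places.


tau = V / Q_flow
tau = 7.28 / 15.17 = 0.4799 s


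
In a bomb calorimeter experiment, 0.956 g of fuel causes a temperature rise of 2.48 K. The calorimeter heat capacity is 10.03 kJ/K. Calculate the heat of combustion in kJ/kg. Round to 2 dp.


Hc = C_cal * delta_T / m_fuel
Q_released = 10.03 * 2.48 = 24.8744 kJ
m_fuel = 0.956 g = 0.956/1000 kg = 0.000956 kg
Hc = 24.8744 / 0.000956 = 26019.25 kJ/kg


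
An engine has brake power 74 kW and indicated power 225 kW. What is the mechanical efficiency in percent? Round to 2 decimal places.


eta_mech = (BP / IP) * 100
Ratio = 74 / 225 = 0.3289
eta_mech = 0.3289 * 100 = 32.89%


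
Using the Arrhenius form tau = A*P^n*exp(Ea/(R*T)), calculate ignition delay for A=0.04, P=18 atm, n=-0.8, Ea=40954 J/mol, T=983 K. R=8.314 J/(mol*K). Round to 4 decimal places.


tau = A * P^n * exp(Ea/(R*T))
P^n = 18^(-0.8) = 0.09903347
Ea/(R*T) = 40954/(8.314*983) = 5.011097
exp(Ea/(R*T)) = 150.069235
tau = 0.04 * 0.09903347 * 150.069235 = 0.5945 ms


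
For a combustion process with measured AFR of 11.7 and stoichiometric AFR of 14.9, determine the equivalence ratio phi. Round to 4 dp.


phi = AFR_stoich / AFR_actual
phi = 14.9 / 11.7 = 1.2735


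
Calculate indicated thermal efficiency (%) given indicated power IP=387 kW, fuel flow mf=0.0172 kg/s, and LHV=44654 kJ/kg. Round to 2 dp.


eta_ith = (IP / (mf * LHV)) * 100
Denominator = 0.0172 * 44654 = 768.0488 kW
eta_ith = (387 / 768.0488) * 100 = 50.39%


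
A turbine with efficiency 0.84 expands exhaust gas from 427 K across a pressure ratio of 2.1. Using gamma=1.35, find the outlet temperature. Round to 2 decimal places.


T_out = T_in * (1 - eta * (1 - PR^(-(gamma-1)/gamma)))
Exponent = -(1.35-1)/1.35 = -0.25925926
PR^exp = 2.1^(-0.25925926) = 0.82501466
Factor = 1 - 0.84*(1 - 0.82501466) = 0.85301231
T_out = 427 * 0.85301231 = 364.24 K


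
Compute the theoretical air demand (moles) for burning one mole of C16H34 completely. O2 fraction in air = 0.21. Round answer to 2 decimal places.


Balanced combustion: C16H34 + 24.5 O2 -> 16 CO2 + 17 H2O
O2 needed = C + H/4 = 16 + 34/4 = 24.50 moles
Air moles = O2 / 0.21 = 24.50 / 0.21 = 116.67 moles air


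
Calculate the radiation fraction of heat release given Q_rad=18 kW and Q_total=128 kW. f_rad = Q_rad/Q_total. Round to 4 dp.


f_rad = Q_rad / Q_total
f_rad = 18 / 128 = 0.1406


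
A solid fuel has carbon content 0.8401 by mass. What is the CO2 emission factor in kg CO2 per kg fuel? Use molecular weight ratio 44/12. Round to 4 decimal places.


EF = C_frac * (M_CO2 / M_C)
EF = 0.8401 * (44/12)
EF = 0.8401 * 3.666667 = 3.0804 kg_CO2/kg_fuel


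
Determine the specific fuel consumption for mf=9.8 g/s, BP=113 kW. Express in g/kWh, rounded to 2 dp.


SFC = (mf / BP) * 3600
Rate = 9.8 / 113 = 0.086726 g/(s*kW)
SFC = 0.086726 * 3600 = 312.21 g/kWh


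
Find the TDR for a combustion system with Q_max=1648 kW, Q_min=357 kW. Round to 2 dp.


TDR = Q_max / Q_min
TDR = 1648 / 357 = 4.62


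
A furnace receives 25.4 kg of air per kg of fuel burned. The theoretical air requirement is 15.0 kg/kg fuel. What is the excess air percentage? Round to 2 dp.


Excess air = actual - stoichiometric = 25.4 - 15.0 = 10.40 kg/kg fuel
Excess air % = (excess / stoich) * 100 = (10.40 / 15.0) * 100 = 69.33%


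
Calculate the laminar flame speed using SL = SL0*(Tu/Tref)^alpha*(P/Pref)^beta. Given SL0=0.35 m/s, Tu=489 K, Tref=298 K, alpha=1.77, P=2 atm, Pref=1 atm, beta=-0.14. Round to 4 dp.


SL = SL0 * (Tu/Tref)^alpha * (P/Pref)^beta
T ratio = 489/298 = 1.64093960
(T ratio)^alpha = 1.64093960^1.77 = 2.402779
(P/Pref)^beta = 2^(-0.14) = 0.907519
SL = 0.35 * 2.402779 * 0.907519 = 0.7632 m/s


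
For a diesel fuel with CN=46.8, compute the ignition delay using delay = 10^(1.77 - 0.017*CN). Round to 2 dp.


delay = 10^(1.77 - 0.017*CN)
Exponent = 1.77 - 0.017*46.8 = 0.9744
delay = 10^0.9744 = 9.43 ms


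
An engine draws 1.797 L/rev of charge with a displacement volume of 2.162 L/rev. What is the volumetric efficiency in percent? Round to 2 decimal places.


eta_v = (V_actual / V_disp) * 100
Ratio = 1.797 / 2.162 = 0.8312
eta_v = 0.8312 * 100 = 83.12%


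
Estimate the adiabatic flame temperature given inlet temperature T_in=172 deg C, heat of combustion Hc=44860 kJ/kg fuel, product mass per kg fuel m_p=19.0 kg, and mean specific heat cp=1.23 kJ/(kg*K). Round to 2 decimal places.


T_ad = T_in + Hc / (m_p * cp)
Denominator = 19.0 * 1.23 = 23.3700
Temperature rise = 44860 / 23.3700 = 1919.55 K
T_ad = 172 + 1919.55 = 2091.55 deg C


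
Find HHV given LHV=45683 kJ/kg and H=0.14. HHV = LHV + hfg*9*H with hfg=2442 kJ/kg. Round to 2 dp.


HHV = LHV + hfg * 9 * H
Water addition = 2442 * 9 * 0.14 = 3076.920 kJ/kg
HHV = 45683 + 3076.920 = 48759.92 kJ/kg


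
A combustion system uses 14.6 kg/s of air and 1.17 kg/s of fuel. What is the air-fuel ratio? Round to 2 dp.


AFR = m_air / m_fuel
AFR = 14.6 / 1.17 = 12.48


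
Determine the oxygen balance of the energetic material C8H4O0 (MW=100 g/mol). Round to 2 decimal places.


OB = -1600 * (2C + H/2 - O) / MW
Inner = 2*8 + 4/2 - 0 = 18.00
OB = -1600 * 18.00 / 100 = -288.00%


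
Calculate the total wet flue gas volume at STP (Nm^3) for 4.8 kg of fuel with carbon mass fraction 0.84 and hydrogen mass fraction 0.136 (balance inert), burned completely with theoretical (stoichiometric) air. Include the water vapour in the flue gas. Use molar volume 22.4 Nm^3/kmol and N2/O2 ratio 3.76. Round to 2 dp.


Per kg fuel: CO2 = (C/12 kmol)*22.4 = (0.84/12)*22.4 = 1.56800 Nm^3
Per kg fuel: H2O = (H/2 kmol)*22.4 = (0.136/2)*22.4 = 1.52320 Nm^3
O2 needed per kg fuel = C/12 + H/4 = 0.84/12 + 0.136/4 = 0.10400000 kmol
Per kg fuel: N2 = O2*3.76*22.4 = 0.10400000*3.76*22.4 = 8.75930 Nm^3
Total per kg = 1.56800 + 1.52320 + 8.75930 = 11.85050 Nm^3
Total = 11.85050 * 4.8 = 56.88 Nm^3


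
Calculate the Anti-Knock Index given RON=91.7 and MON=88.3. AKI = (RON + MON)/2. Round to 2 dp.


AKI = (RON + MON) / 2
AKI = (91.7 + 88.3) / 2
AKI = 180.0 / 2 = 90.00


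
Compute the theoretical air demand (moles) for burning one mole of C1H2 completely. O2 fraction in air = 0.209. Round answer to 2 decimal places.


Balanced combustion: C1H2 + 1.5 O2 -> 1 CO2 + 1 H2O
O2 needed = C + H/4 = 1 + 2/4 = 1.50 moles
Air moles = O2 / 0.209 = 1.50 / 0.209 = 7.18 moles air


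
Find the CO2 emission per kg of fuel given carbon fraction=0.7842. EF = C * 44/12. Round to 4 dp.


EF = C_frac * (M_CO2 / M_C)
EF = 0.7842 * (44/12)
EF = 0.7842 * 3.666667 = 2.8754 kg_CO2/kg_fuel


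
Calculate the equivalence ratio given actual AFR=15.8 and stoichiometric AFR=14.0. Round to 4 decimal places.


phi = AFR_stoich / AFR_actual
phi = 14.0 / 15.8 = 0.8861


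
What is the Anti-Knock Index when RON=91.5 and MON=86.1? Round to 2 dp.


AKI = (RON + MON) / 2
AKI = (91.5 + 86.1) / 2
AKI = 177.6 / 2 = 88.80


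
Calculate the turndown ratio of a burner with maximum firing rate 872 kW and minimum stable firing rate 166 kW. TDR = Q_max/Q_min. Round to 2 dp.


TDR = Q_max / Q_min
TDR = 872 / 166 = 5.25


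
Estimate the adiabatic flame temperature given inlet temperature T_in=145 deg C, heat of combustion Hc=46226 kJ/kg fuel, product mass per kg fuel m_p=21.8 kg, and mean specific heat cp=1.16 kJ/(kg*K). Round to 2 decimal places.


T_ad = T_in + Hc / (m_p * cp)
Denominator = 21.8 * 1.16 = 25.2880
Temperature rise = 46226 / 25.2880 = 1827.98 K
T_ad = 145 + 1827.98 = 1972.98 deg C


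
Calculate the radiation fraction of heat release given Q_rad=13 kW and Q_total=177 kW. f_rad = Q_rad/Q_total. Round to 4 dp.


f_rad = Q_rad / Q_total
f_rad = 13 / 177 = 0.0734


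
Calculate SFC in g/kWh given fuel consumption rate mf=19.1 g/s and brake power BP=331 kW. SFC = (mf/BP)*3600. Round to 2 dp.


SFC = (mf / BP) * 3600
Rate = 19.1 / 331 = 0.057704 g/(s*kW)
SFC = 0.057704 * 3600 = 207.73 g/kWh


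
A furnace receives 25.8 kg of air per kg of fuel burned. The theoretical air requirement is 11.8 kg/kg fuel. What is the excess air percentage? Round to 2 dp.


Excess air = actual - stoichiometric = 25.8 - 11.8 = 14.00 kg/kg fuel
Excess air % = (excess / stoich) * 100 = (14.00 / 11.8) * 100 = 118.64%


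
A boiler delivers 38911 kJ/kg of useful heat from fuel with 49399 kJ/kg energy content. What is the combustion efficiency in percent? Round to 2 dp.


Efficiency = (Q_useful / Q_fuel) * 100
Efficiency = (38911 / 49399) * 100
Efficiency = 0.7877 * 100 = 78.77%


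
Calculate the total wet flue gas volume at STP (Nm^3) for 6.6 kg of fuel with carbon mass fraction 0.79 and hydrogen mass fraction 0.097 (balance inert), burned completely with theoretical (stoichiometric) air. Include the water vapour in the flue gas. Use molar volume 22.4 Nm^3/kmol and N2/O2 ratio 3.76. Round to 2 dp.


Per kg fuel: CO2 = (C/12 kmol)*22.4 = (0.79/12)*22.4 = 1.47467 Nm^3
Per kg fuel: H2O = (H/2 kmol)*22.4 = (0.097/2)*22.4 = 1.08640 Nm^3
O2 needed per kg fuel = C/12 + H/4 = 0.79/12 + 0.097/4 = 0.09008333 kmol
Per kg fuel: N2 = O2*3.76*22.4 = 0.09008333*3.76*22.4 = 7.58718 Nm^3
Total per kg = 1.47467 + 1.08640 + 7.58718 = 10.14825 Nm^3
Total = 10.14825 * 6.6 = 66.98 Nm^3


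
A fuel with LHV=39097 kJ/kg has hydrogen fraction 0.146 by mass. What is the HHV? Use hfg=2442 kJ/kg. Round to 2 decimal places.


HHV = LHV + hfg * 9 * H
Water addition = 2442 * 9 * 0.146 = 3208.788 kJ/kg
HHV = 39097 + 3208.788 = 42305.79 kJ/kg


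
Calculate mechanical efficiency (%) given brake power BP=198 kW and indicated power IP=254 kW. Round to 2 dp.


eta_mech = (BP / IP) * 100
Ratio = 198 / 254 = 0.7795
eta_mech = 0.7795 * 100 = 77.95%


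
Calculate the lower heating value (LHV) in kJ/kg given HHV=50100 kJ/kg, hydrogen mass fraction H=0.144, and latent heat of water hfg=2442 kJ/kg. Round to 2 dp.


LHV = HHV - hfg * 9 * H
Water correction = 2442 * 9 * 0.144 = 3164.832 kJ/kg
LHV = 50100 - 3164.832 = 46935.17 kJ/kg


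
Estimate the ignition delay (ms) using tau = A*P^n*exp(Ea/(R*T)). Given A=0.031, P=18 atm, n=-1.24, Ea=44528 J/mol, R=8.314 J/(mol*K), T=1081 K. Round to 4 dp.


tau = A * P^n * exp(Ea/(R*T))
P^n = 18^(-1.24) = 0.02776273
Ea/(R*T) = 44528/(8.314*1081) = 4.954473
exp(Ea/(R*T)) = 141.807868
tau = 0.031 * 0.02776273 * 141.807868 = 0.1220 ms


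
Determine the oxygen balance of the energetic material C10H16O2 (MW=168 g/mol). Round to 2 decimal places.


OB = -1600 * (2C + H/2 - O) / MW
Inner = 2*10 + 16/2 - 2 = 26.00
OB = -1600 * 26.00 / 168 = -247.62%


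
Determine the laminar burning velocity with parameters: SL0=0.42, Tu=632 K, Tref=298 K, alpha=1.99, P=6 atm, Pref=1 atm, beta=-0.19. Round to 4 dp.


SL = SL0 * (Tu/Tref)^alpha * (P/Pref)^beta
T ratio = 632/298 = 2.12080537
(T ratio)^alpha = 2.12080537^1.99 = 4.464128
(P/Pref)^beta = 6^(-0.19) = 0.711461
SL = 0.42 * 4.464128 * 0.711461 = 1.3339 m/s


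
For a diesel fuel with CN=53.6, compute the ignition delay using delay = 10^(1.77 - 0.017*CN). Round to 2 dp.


delay = 10^(1.77 - 0.017*CN)
Exponent = 1.77 - 0.017*53.6 = 0.8588
delay = 10^0.8588 = 7.22 ms


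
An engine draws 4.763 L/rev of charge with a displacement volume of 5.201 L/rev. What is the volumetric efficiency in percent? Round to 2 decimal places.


eta_v = (V_actual / V_disp) * 100
Ratio = 4.763 / 5.201 = 0.9158
eta_v = 0.9158 * 100 = 91.58%


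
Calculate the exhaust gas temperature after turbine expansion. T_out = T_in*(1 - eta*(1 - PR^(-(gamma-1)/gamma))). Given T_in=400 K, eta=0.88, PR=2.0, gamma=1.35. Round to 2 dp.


T_out = T_in * (1 - eta * (1 - PR^(-(gamma-1)/gamma)))
Exponent = -(1.35-1)/1.35 = -0.25925926
PR^exp = 2.0^(-0.25925926) = 0.83551680
Factor = 1 - 0.88*(1 - 0.83551680) = 0.85525478
T_out = 400 * 0.85525478 = 342.10 K


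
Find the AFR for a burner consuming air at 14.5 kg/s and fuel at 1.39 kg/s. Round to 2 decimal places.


AFR = m_air / m_fuel
AFR = 14.5 / 1.39 = 10.43


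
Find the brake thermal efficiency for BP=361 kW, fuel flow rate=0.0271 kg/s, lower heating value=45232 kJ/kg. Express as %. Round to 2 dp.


eta_BTE = (BP / (mf * LHV)) * 100
Denominator = 0.0271 * 45232 = 1225.7872 kW
eta_BTE = (361 / 1225.7872) * 100 = 29.45%


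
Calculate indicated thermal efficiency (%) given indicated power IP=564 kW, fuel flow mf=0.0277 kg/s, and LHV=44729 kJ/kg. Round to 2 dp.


eta_ith = (IP / (mf * LHV)) * 100
Denominator = 0.0277 * 44729 = 1238.9933 kW
eta_ith = (564 / 1238.9933) * 100 = 45.52%


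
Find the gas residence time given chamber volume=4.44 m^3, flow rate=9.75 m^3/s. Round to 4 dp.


tau = V / Q_flow
tau = 4.44 / 9.75 = 0.4554 s


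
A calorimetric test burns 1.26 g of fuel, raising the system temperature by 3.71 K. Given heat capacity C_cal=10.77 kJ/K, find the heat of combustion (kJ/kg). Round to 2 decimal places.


Hc = C_cal * delta_T / m_fuel
Q_released = 10.77 * 3.71 = 39.9567 kJ
m_fuel = 1.26 g = 1.26/1000 kg = 0.001260 kg
Hc = 39.9567 / 0.001260 = 31711.67 kJ/kg


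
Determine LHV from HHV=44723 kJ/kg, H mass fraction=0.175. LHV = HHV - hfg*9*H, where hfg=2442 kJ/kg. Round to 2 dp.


LHV = HHV - hfg * 9 * H
Water correction = 2442 * 9 * 0.175 = 3846.150 kJ/kg
LHV = 44723 - 3846.150 = 40876.85 kJ/kg


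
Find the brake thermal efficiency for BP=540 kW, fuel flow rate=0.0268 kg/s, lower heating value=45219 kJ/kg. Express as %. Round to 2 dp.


eta_BTE = (BP / (mf * LHV)) * 100
Denominator = 0.0268 * 45219 = 1211.8692 kW
eta_BTE = (540 / 1211.8692) * 100 = 44.56%


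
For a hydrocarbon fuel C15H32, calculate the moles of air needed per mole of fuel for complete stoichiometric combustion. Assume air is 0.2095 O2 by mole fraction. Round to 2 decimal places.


Balanced combustion: C15H32 + 23 O2 -> 15 CO2 + 16 H2O
O2 needed = C + H/4 = 15 + 32/4 = 23.00 moles
Air moles = O2 / 0.2095 = 23.00 / 0.2095 = 109.79 moles air


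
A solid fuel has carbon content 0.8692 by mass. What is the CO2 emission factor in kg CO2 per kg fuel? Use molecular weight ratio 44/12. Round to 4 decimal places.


EF = C_frac * (M_CO2 / M_C)
EF = 0.8692 * (44/12)
EF = 0.8692 * 3.666667 = 3.1871 kg_CO2/kg_fuel


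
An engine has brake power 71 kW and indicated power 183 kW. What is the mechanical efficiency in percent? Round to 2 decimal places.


eta_mech = (BP / IP) * 100
Ratio = 71 / 183 = 0.3880
eta_mech = 0.3880 * 100 = 38.80%


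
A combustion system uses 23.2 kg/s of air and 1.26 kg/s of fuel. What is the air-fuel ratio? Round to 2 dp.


AFR = m_air / m_fuel
AFR = 23.2 / 1.26 = 18.41


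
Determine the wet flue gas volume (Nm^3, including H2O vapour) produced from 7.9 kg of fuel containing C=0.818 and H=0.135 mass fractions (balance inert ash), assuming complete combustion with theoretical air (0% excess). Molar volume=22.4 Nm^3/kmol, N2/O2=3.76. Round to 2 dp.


Per kg fuel: CO2 = (C/12 kmol)*22.4 = (0.818/12)*22.4 = 1.52693 Nm^3
Per kg fuel: H2O = (H/2 kmol)*22.4 = (0.135/2)*22.4 = 1.51200 Nm^3
O2 needed per kg fuel = C/12 + H/4 = 0.818/12 + 0.135/4 = 0.10191667 kmol
Per kg fuel: N2 = O2*3.76*22.4 = 0.10191667*3.76*22.4 = 8.58383 Nm^3
Total per kg = 1.52693 + 1.51200 + 8.58383 = 11.62276 Nm^3
Total = 11.62276 * 7.9 = 91.82 Nm^3


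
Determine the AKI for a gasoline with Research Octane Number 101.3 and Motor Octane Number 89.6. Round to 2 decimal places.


AKI = (RON + MON) / 2
AKI = (101.3 + 89.6) / 2
AKI = 190.9 / 2 = 95.45


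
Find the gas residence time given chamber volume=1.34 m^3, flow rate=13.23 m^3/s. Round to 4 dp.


tau = V / Q_flow
tau = 1.34 / 13.23 = 0.1013 s


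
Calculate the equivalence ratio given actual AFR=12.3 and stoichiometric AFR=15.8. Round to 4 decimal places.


phi = AFR_stoich / AFR_actual
phi = 15.8 / 12.3 = 1.2846


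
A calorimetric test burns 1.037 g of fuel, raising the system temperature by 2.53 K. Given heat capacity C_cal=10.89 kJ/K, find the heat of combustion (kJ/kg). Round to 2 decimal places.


Hc = C_cal * delta_T / m_fuel
Q_released = 10.89 * 2.53 = 27.5517 kJ
m_fuel = 1.037 g = 1.037/1000 kg = 0.001037 kg
Hc = 27.5517 / 0.001037 = 26568.66 kJ/kg


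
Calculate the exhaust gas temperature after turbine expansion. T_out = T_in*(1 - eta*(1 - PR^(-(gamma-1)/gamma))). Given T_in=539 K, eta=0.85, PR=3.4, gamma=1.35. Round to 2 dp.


T_out = T_in * (1 - eta * (1 - PR^(-(gamma-1)/gamma)))
Exponent = -(1.35-1)/1.35 = -0.25925926
PR^exp = 3.4^(-0.25925926) = 0.72813041
Factor = 1 - 0.85*(1 - 0.72813041) = 0.76891085
T_out = 539 * 0.76891085 = 414.44 K


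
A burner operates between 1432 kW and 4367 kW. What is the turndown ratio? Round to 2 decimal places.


TDR = Q_max / Q_min
TDR = 4367 / 1432 = 3.05


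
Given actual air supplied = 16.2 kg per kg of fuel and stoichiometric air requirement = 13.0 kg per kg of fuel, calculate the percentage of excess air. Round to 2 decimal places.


Excess air = actual - stoichiometric = 16.2 - 13.0 = 3.20 kg/kg fuel
Excess air % = (excess / stoich) * 100 = (3.20 / 13.0) * 100 = 24.62%


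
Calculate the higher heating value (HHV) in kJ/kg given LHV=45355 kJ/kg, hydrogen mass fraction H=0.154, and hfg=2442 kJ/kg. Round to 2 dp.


HHV = LHV + hfg * 9 * H
Water addition = 2442 * 9 * 0.154 = 3384.612 kJ/kg
HHV = 45355 + 3384.612 = 48739.61 kJ/kg


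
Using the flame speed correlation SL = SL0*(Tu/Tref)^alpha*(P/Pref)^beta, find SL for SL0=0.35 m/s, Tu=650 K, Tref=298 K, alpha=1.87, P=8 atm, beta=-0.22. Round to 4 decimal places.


SL = SL0 * (Tu/Tref)^alpha * (P/Pref)^beta
T ratio = 650/298 = 2.18120805
(T ratio)^alpha = 2.18120805^1.87 = 4.298962
(P/Pref)^beta = 8^(-0.22) = 0.632878
SL = 0.35 * 4.298962 * 0.632878 = 0.9523 m/s


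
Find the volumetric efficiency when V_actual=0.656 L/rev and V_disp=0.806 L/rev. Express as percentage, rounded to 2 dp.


eta_v = (V_actual / V_disp) * 100
Ratio = 0.656 / 0.806 = 0.8139
eta_v = 0.8139 * 100 = 81.39%


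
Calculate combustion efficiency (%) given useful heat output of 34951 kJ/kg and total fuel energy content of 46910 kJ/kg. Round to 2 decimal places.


Efficiency = (Q_useful / Q_fuel) * 100
Efficiency = (34951 / 46910) * 100
Efficiency = 0.7451 * 100 = 74.51%


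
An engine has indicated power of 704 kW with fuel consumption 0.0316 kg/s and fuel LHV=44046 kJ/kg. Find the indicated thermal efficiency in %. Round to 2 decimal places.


eta_ith = (IP / (mf * LHV)) * 100
Denominator = 0.0316 * 44046 = 1391.8536 kW
eta_ith = (704 / 1391.8536) * 100 = 50.58%


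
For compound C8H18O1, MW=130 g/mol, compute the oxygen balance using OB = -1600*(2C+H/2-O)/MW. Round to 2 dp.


OB = -1600 * (2C + H/2 - O) / MW
Inner = 2*8 + 18/2 - 1 = 24.00
OB = -1600 * 24.00 / 130 = -295.38%


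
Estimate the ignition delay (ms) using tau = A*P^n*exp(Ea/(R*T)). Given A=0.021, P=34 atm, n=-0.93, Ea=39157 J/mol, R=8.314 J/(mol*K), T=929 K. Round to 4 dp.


tau = A * P^n * exp(Ea/(R*T))
P^n = 34^(-0.93) = 0.03764650
Ea/(R*T) = 39157/(8.314*929) = 5.069717
exp(Ea/(R*T)) = 159.129213
tau = 0.021 * 0.03764650 * 159.129213 = 0.1258 ms


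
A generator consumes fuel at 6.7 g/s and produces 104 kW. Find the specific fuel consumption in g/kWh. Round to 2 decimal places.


SFC = (mf / BP) * 3600
Rate = 6.7 / 104 = 0.064423 g/(s*kW)
SFC = 0.064423 * 3600 = 231.92 g/kWh


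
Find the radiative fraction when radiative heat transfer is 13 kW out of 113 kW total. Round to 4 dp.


f_rad = Q_rad / Q_total
f_rad = 13 / 113 = 0.1150


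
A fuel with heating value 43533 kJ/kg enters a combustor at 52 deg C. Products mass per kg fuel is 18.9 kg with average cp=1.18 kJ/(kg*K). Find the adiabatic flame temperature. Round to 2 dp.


T_ad = T_in + Hc / (m_p * cp)
Denominator = 18.9 * 1.18 = 22.3020
Temperature rise = 43533 / 22.3020 = 1951.98 K
T_ad = 52 + 1951.98 = 2003.98 deg C


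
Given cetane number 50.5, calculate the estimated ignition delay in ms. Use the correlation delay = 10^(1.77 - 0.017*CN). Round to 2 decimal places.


delay = 10^(1.77 - 0.017*CN)
Exponent = 1.77 - 0.017*50.5 = 0.9115
delay = 10^0.9115 = 8.16 ms


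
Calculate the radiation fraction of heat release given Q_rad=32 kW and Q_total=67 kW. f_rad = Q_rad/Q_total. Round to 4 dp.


f_rad = Q_rad / Q_total
f_rad = 32 / 67 = 0.4776


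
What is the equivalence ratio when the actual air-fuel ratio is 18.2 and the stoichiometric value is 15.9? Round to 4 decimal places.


phi = AFR_stoich / AFR_actual
phi = 15.9 / 18.2 = 0.8736


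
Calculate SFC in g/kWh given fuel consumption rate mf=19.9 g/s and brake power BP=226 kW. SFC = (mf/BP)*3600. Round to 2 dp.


SFC = (mf / BP) * 3600
Rate = 19.9 / 226 = 0.088053 g/(s*kW)
SFC = 0.088053 * 3600 = 316.99 g/kWh


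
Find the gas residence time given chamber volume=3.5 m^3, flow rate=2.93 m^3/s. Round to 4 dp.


tau = V / Q_flow
tau = 3.5 / 2.93 = 1.1945 s


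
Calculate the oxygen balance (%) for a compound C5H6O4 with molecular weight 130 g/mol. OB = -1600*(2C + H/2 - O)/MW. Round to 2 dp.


OB = -1600 * (2C + H/2 - O) / MW
Inner = 2*5 + 6/2 - 4 = 9.00
OB = -1600 * 9.00 / 130 = -110.77%


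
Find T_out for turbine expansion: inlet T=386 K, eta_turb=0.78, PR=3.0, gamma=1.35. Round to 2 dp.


T_out = T_in * (1 - eta * (1 - PR^(-(gamma-1)/gamma)))
Exponent = -(1.35-1)/1.35 = -0.25925926
PR^exp = 3.0^(-0.25925926) = 0.75214556
Factor = 1 - 0.78*(1 - 0.75214556) = 0.80667354
T_out = 386 * 0.80667354 = 311.38 K


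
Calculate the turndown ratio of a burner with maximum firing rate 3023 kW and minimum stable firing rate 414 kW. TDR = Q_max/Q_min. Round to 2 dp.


TDR = Q_max / Q_min
TDR = 3023 / 414 = 7.30


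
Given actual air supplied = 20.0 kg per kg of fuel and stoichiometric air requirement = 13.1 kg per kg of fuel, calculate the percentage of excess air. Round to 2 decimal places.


Excess air = actual - stoichiometric = 20.0 - 13.1 = 6.90 kg/kg fuel
Excess air % = (excess / stoich) * 100 = (6.90 / 13.1) * 100 = 52.67%


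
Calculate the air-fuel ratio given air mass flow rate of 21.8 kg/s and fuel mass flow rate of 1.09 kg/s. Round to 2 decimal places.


AFR = m_air / m_fuel
AFR = 21.8 / 1.09 = 20.00


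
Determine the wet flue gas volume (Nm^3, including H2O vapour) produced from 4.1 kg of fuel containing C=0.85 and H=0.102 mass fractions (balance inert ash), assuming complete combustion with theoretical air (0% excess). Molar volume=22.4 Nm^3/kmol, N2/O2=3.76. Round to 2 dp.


Per kg fuel: CO2 = (C/12 kmol)*22.4 = (0.85/12)*22.4 = 1.58667 Nm^3
Per kg fuel: H2O = (H/2 kmol)*22.4 = (0.102/2)*22.4 = 1.14240 Nm^3
O2 needed per kg fuel = C/12 + H/4 = 0.85/12 + 0.102/4 = 0.09633333 kmol
Per kg fuel: N2 = O2*3.76*22.4 = 0.09633333*3.76*22.4 = 8.11358 Nm^3
Total per kg = 1.58667 + 1.14240 + 8.11358 = 10.84265 Nm^3
Total = 10.84265 * 4.1 = 44.45 Nm^3


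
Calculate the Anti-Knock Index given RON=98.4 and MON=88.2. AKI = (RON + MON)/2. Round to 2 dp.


AKI = (RON + MON) / 2
AKI = (98.4 + 88.2) / 2
AKI = 186.6 / 2 = 93.30


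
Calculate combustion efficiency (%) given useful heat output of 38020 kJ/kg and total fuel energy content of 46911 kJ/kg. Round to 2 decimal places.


Efficiency = (Q_useful / Q_fuel) * 100
Efficiency = (38020 / 46911) * 100
Efficiency = 0.8105 * 100 = 81.05%


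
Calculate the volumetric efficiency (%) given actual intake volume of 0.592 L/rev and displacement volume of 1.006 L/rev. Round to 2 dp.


eta_v = (V_actual / V_disp) * 100
Ratio = 0.592 / 1.006 = 0.5885
eta_v = 0.5885 * 100 = 58.85%


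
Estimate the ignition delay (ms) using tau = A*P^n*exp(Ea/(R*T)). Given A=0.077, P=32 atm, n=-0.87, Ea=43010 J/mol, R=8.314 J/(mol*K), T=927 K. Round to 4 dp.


tau = A * P^n * exp(Ea/(R*T))
P^n = 32^(-0.87) = 0.04903651
Ea/(R*T) = 43010/(8.314*927) = 5.580584
exp(Ea/(R*T)) = 265.226584
tau = 0.077 * 0.04903651 * 265.226584 = 1.0014 ms


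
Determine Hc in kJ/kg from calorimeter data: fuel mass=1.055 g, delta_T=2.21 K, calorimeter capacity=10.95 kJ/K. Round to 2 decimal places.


Hc = C_cal * delta_T / m_fuel
Q_released = 10.95 * 2.21 = 24.1995 kJ
m_fuel = 1.055 g = 1.055/1000 kg = 0.001055 kg
Hc = 24.1995 / 0.001055 = 22937.91 kJ/kg


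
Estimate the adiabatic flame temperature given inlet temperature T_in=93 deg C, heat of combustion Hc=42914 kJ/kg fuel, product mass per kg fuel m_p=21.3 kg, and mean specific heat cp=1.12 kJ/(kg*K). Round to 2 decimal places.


T_ad = T_in + Hc / (m_p * cp)
Denominator = 21.3 * 1.12 = 23.8560
Temperature rise = 42914 / 23.8560 = 1798.88 K
T_ad = 93 + 1798.88 = 1891.88 deg C


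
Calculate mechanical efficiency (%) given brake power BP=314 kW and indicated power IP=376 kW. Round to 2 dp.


eta_mech = (BP / IP) * 100
Ratio = 314 / 376 = 0.8351
eta_mech = 0.8351 * 100 = 83.51%


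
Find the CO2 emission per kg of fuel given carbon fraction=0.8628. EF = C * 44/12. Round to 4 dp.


EF = C_frac * (M_CO2 / M_C)
EF = 0.8628 * (44/12)
EF = 0.8628 * 3.666667 = 3.1636 kg_CO2/kg_fuel


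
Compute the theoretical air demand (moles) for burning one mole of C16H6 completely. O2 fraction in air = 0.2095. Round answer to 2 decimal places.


Balanced combustion: C16H6 + 17.5 O2 -> 16 CO2 + 3 H2O
O2 needed = C + H/4 = 16 + 6/4 = 17.50 moles
Air moles = O2 / 0.2095 = 17.50 / 0.2095 = 83.53 moles air


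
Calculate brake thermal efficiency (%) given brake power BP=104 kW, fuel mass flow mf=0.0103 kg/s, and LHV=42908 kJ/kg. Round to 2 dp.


eta_BTE = (BP / (mf * LHV)) * 100
Denominator = 0.0103 * 42908 = 441.9524 kW
eta_BTE = (104 / 441.9524) * 100 = 23.53%


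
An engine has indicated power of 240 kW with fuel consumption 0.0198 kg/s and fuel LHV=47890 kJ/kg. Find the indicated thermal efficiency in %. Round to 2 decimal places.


eta_ith = (IP / (mf * LHV)) * 100
Denominator = 0.0198 * 47890 = 948.2220 kW
eta_ith = (240 / 948.2220) * 100 = 25.31%


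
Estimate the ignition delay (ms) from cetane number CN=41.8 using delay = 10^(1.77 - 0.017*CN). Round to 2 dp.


delay = 10^(1.77 - 0.017*CN)
Exponent = 1.77 - 0.017*41.8 = 1.0594
delay = 10^1.0594 = 11.47 ms


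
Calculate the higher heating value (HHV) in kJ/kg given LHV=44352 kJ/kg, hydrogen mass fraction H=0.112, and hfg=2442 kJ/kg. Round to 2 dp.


HHV = LHV + hfg * 9 * H
Water addition = 2442 * 9 * 0.112 = 2461.536 kJ/kg
HHV = 44352 + 2461.536 = 46813.54 kJ/kg


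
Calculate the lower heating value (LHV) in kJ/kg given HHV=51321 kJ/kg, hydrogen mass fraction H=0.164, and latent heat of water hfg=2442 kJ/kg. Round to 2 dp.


LHV = HHV - hfg * 9 * H
Water correction = 2442 * 9 * 0.164 = 3604.392 kJ/kg
LHV = 51321 - 3604.392 = 47716.61 kJ/kg


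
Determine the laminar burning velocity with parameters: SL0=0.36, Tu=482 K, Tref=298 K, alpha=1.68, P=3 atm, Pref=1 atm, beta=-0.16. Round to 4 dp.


SL = SL0 * (Tu/Tref)^alpha * (P/Pref)^beta
T ratio = 482/298 = 1.61744966
(T ratio)^alpha = 1.61744966^1.68 = 2.243033
(P/Pref)^beta = 3^(-0.16) = 0.838804
SL = 0.36 * 2.243033 * 0.838804 = 0.6773 m/s


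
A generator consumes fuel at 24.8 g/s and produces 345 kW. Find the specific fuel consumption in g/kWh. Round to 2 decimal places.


SFC = (mf / BP) * 3600
Rate = 24.8 / 345 = 0.071884 g/(s*kW)
SFC = 0.071884 * 3600 = 258.78 g/kWh


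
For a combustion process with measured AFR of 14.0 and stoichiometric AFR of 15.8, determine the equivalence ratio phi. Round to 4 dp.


phi = AFR_stoich / AFR_actual
phi = 15.8 / 14.0 = 1.1286


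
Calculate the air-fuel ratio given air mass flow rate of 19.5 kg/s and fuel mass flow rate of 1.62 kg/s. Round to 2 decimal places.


AFR = m_air / m_fuel
AFR = 19.5 / 1.62 = 12.04


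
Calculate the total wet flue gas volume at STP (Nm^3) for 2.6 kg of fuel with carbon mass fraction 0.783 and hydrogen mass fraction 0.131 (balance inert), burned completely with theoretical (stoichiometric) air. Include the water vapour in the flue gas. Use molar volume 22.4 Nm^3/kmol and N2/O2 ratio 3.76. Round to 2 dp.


Per kg fuel: CO2 = (C/12 kmol)*22.4 = (0.783/12)*22.4 = 1.46160 Nm^3
Per kg fuel: H2O = (H/2 kmol)*22.4 = (0.131/2)*22.4 = 1.46720 Nm^3
O2 needed per kg fuel = C/12 + H/4 = 0.783/12 + 0.131/4 = 0.09800000 kmol
Per kg fuel: N2 = O2*3.76*22.4 = 0.09800000*3.76*22.4 = 8.25395 Nm^3
Total per kg = 1.46160 + 1.46720 + 8.25395 = 11.18275 Nm^3
Total = 11.18275 * 2.6 = 29.08 Nm^3


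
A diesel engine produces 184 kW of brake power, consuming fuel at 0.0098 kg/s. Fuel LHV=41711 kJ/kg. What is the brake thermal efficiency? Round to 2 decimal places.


eta_BTE = (BP / (mf * LHV)) * 100
Denominator = 0.0098 * 41711 = 408.7678 kW
eta_BTE = (184 / 408.7678) * 100 = 45.01%


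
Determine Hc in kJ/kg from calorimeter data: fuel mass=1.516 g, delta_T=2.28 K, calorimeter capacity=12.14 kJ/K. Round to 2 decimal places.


Hc = C_cal * delta_T / m_fuel
Q_released = 12.14 * 2.28 = 27.6792 kJ
m_fuel = 1.516 g = 1.516/1000 kg = 0.001516 kg
Hc = 27.6792 / 0.001516 = 18258.05 kJ/kg


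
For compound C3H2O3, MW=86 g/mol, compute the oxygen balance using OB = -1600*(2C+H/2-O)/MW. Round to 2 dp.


OB = -1600 * (2C + H/2 - O) / MW
Inner = 2*3 + 2/2 - 3 = 4.00
OB = -1600 * 4.00 / 86 = -74.42%


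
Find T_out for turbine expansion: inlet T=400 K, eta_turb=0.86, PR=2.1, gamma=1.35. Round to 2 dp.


T_out = T_in * (1 - eta * (1 - PR^(-(gamma-1)/gamma)))
Exponent = -(1.35-1)/1.35 = -0.25925926
PR^exp = 2.1^(-0.25925926) = 0.82501466
Factor = 1 - 0.86*(1 - 0.82501466) = 0.84951261
T_out = 400 * 0.84951261 = 339.81 K


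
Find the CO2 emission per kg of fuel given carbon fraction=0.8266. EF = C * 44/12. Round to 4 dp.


EF = C_frac * (M_CO2 / M_C)
EF = 0.8266 * (44/12)
EF = 0.8266 * 3.666667 = 3.0309 kg_CO2/kg_fuel


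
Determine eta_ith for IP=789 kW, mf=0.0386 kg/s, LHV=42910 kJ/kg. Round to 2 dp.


eta_ith = (IP / (mf * LHV)) * 100
Denominator = 0.0386 * 42910 = 1656.3260 kW
eta_ith = (789 / 1656.3260) * 100 = 47.64%


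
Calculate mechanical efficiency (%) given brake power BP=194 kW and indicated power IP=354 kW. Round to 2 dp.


eta_mech = (BP / IP) * 100
Ratio = 194 / 354 = 0.5480
eta_mech = 0.5480 * 100 = 54.80%


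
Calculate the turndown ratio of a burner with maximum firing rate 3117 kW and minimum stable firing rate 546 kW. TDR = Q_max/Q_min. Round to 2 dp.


TDR = Q_max / Q_min
TDR = 3117 / 546 = 5.71


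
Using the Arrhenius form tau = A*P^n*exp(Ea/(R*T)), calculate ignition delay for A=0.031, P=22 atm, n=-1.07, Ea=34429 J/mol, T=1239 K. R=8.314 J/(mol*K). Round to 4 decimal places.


tau = A * P^n * exp(Ea/(R*T))
P^n = 22^(-1.07) = 0.03661067
Ea/(R*T) = 34429/(8.314*1239) = 3.342282
exp(Ea/(R*T)) = 28.283595
tau = 0.031 * 0.03661067 * 28.283595 = 0.0321 ms


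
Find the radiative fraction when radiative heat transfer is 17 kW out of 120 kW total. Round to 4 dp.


f_rad = Q_rad / Q_total
f_rad = 17 / 120 = 0.1417


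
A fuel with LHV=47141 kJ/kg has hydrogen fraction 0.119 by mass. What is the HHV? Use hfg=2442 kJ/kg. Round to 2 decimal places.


HHV = LHV + hfg * 9 * H
Water addition = 2442 * 9 * 0.119 = 2615.382 kJ/kg
HHV = 47141 + 2615.382 = 49756.38 kJ/kg


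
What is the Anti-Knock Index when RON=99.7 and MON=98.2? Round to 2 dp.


AKI = (RON + MON) / 2
AKI = (99.7 + 98.2) / 2
AKI = 197.9 / 2 = 98.95


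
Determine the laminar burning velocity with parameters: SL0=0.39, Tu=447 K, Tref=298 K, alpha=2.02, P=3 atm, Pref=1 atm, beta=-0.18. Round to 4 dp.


SL = SL0 * (Tu/Tref)^alpha * (P/Pref)^beta
T ratio = 447/298 = 1.50000000
(T ratio)^alpha = 1.50000000^2.02 = 2.268320
(P/Pref)^beta = 3^(-0.18) = 0.820575
SL = 0.39 * 2.268320 * 0.820575 = 0.7259 m/s


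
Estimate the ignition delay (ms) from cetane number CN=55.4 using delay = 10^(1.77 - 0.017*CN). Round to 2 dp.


delay = 10^(1.77 - 0.017*CN)
Exponent = 1.77 - 0.017*55.4 = 0.8282
delay = 10^0.8282 = 6.73 ms


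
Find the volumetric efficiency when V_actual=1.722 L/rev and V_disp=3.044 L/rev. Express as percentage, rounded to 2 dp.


eta_v = (V_actual / V_disp) * 100
Ratio = 1.722 / 3.044 = 0.5657
eta_v = 0.5657 * 100 = 56.57%


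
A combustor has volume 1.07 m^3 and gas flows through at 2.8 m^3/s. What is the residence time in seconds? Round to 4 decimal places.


tau = V / Q_flow
tau = 1.07 / 2.8 = 0.3821 s


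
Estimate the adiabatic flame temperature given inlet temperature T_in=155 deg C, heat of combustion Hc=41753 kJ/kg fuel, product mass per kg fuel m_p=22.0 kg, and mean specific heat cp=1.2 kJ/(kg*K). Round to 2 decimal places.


T_ad = T_in + Hc / (m_p * cp)
Denominator = 22.0 * 1.2 = 26.4000
Temperature rise = 41753 / 26.4000 = 1581.55 K
T_ad = 155 + 1581.55 = 1736.55 deg C


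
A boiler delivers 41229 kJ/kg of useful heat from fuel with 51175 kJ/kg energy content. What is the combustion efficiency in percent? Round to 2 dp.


Efficiency = (Q_useful / Q_fuel) * 100
Efficiency = (41229 / 51175) * 100
Efficiency = 0.8056 * 100 = 80.56%


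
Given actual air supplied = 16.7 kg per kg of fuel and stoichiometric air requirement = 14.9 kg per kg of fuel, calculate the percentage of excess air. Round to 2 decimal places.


Excess air = actual - stoichiometric = 16.7 - 14.9 = 1.80 kg/kg fuel
Excess air % = (excess / stoich) * 100 = (1.80 / 14.9) * 100 = 12.08%


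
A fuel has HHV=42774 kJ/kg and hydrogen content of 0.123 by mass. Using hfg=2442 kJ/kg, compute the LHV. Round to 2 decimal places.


LHV = HHV - hfg * 9 * H
Water correction = 2442 * 9 * 0.123 = 2703.294 kJ/kg
LHV = 42774 - 2703.294 = 40070.71 kJ/kg


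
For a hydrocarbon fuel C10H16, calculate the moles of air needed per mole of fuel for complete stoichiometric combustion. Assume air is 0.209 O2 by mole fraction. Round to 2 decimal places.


Balanced combustion: C10H16 + 14 O2 -> 10 CO2 + 8 H2O
O2 needed = C + H/4 = 10 + 16/4 = 14.00 moles
Air moles = O2 / 0.209 = 14.00 / 0.209 = 66.99 moles air


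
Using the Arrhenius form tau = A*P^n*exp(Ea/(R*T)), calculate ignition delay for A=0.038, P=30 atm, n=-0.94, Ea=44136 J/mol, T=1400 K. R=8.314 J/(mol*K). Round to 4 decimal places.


tau = A * P^n * exp(Ea/(R*T))
P^n = 30^(-0.94) = 0.04087954
Ea/(R*T) = 44136/(8.314*1400) = 3.791883
exp(Ea/(R*T)) = 44.339808
tau = 0.038 * 0.04087954 * 44.339808 = 0.0689 ms


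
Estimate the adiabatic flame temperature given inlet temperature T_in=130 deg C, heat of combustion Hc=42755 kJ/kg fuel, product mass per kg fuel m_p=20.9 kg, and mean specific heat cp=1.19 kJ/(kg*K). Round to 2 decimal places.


T_ad = T_in + Hc / (m_p * cp)
Denominator = 20.9 * 1.19 = 24.8710
Temperature rise = 42755 / 24.8710 = 1719.07 K
T_ad = 130 + 1719.07 = 1849.07 deg C


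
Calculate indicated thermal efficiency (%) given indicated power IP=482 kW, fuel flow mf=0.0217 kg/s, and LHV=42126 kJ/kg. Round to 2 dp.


eta_ith = (IP / (mf * LHV)) * 100
Denominator = 0.0217 * 42126 = 914.1342 kW
eta_ith = (482 / 914.1342) * 100 = 52.73%


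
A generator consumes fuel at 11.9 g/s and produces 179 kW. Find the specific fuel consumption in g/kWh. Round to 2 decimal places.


SFC = (mf / BP) * 3600
Rate = 11.9 / 179 = 0.066480 g/(s*kW)
SFC = 0.066480 * 3600 = 239.33 g/kWh


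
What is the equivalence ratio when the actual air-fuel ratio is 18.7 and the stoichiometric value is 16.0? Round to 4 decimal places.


phi = AFR_stoich / AFR_actual
phi = 16.0 / 18.7 = 0.8556


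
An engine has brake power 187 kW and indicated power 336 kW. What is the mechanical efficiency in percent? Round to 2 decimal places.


eta_mech = (BP / IP) * 100
Ratio = 187 / 336 = 0.5565
eta_mech = 0.5565 * 100 = 55.65%


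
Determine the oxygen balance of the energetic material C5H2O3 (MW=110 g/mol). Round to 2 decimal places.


OB = -1600 * (2C + H/2 - O) / MW
Inner = 2*5 + 2/2 - 3 = 8.00
OB = -1600 * 8.00 / 110 = -116.36%


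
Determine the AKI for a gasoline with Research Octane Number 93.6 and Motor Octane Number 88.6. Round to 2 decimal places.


AKI = (RON + MON) / 2
AKI = (93.6 + 88.6) / 2
AKI = 182.2 / 2 = 91.10


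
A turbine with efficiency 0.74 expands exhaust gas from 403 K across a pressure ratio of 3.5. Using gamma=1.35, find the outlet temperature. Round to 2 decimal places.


T_out = T_in * (1 - eta * (1 - PR^(-(gamma-1)/gamma)))
Exponent = -(1.35-1)/1.35 = -0.25925926
PR^exp = 3.5^(-0.25925926) = 0.72267881
Factor = 1 - 0.74*(1 - 0.72267881) = 0.79478232
T_out = 403 * 0.79478232 = 320.30 K


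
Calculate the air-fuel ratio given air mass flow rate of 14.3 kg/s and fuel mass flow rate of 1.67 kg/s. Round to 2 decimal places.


AFR = m_air / m_fuel
AFR = 14.3 / 1.67 = 8.56


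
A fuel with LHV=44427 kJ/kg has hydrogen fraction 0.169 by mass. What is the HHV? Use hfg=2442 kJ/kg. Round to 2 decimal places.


HHV = LHV + hfg * 9 * H
Water addition = 2442 * 9 * 0.169 = 3714.282 kJ/kg
HHV = 44427 + 3714.282 = 48141.28 kJ/kg


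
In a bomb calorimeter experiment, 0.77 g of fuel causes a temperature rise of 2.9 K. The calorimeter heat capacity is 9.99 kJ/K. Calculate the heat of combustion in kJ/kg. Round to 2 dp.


Hc = C_cal * delta_T / m_fuel
Q_released = 9.99 * 2.9 = 28.9710 kJ
m_fuel = 0.77 g = 0.77/1000 kg = 0.000770 kg
Hc = 28.9710 / 0.000770 = 37624.68 kJ/kg


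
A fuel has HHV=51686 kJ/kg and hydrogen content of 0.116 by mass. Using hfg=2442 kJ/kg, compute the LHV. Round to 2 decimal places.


LHV = HHV - hfg * 9 * H
Water correction = 2442 * 9 * 0.116 = 2549.448 kJ/kg
LHV = 51686 - 2549.448 = 49136.55 kJ/kg


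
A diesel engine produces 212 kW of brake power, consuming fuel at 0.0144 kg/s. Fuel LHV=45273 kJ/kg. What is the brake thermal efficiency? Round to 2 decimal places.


eta_BTE = (BP / (mf * LHV)) * 100
Denominator = 0.0144 * 45273 = 651.9312 kW
eta_BTE = (212 / 651.9312) * 100 = 32.52%


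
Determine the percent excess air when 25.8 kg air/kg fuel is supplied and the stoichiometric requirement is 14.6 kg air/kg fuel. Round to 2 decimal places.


Excess air = actual - stoichiometric = 25.8 - 14.6 = 11.20 kg/kg fuel
Excess air % = (excess / stoich) * 100 = (11.20 / 14.6) * 100 = 76.71%


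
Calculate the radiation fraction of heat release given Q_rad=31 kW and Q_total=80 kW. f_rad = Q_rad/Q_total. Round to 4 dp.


f_rad = Q_rad / Q_total
f_rad = 31 / 80 = 0.3875


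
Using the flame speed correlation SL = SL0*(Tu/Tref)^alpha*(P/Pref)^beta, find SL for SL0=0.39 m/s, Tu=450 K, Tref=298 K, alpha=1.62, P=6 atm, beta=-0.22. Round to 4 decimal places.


SL = SL0 * (Tu/Tref)^alpha * (P/Pref)^beta
T ratio = 450/298 = 1.51006711
(T ratio)^alpha = 1.51006711^1.62 = 1.949728
(P/Pref)^beta = 6^(-0.22) = 0.674228
SL = 0.39 * 1.949728 * 0.674228 = 0.5127 m/s


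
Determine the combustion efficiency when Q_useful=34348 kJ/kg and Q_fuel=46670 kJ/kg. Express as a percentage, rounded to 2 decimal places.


Efficiency = (Q_useful / Q_fuel) * 100
Efficiency = (34348 / 46670) * 100
Efficiency = 0.7360 * 100 = 73.60%


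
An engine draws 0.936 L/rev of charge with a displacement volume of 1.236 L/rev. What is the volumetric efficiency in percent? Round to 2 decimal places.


eta_v = (V_actual / V_disp) * 100
Ratio = 0.936 / 1.236 = 0.7573
eta_v = 0.7573 * 100 = 75.73%


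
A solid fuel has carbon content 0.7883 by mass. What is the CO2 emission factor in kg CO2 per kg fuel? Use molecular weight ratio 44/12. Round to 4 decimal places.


EF = C_frac * (M_CO2 / M_C)
EF = 0.7883 * (44/12)
EF = 0.7883 * 3.666667 = 2.8904 kg_CO2/kg_fuel
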